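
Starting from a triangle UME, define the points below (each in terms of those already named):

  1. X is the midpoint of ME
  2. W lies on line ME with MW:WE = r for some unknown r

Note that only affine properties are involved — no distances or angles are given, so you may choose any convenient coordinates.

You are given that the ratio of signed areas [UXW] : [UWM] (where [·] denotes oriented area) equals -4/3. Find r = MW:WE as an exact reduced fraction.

r = -3/5

Set U = (0, 0), M = (1, 0), E = (0, 1); any affine frame gives the same invariant.
1. X is the midpoint of ME ⇒ X = (1/2, 1/2)
2. With MW:WE = r, write λ = r/(r+1) so W = M + λ·(E−M); W is affine-linear in λ
Every point depending on W is an affine combination of W and λ-independent points, so each such coordinate is linear in λ; the λ² term in each signed area is a multiple of (E−M)×(E−M) = 0, so 2·[UXW] and 2·[UWM] are each linear in λ. Evaluating at λ=0 and λ=1:
  2·[UXW] = λ − 1/2,   2·[UWM] = −λ
So [UXW]:[UWM] = (λ − 1/2) / (−λ). Setting this equal to -4/3:
  λ − 1/2 = -4/3·(−λ)  ⇒  λ = -3/2
Then r = λ/(1−λ) = (-3/2)/(5/2) = -3/5. Check: with r = -3/5, W = (5/2, -3/2) and [UXW]:[UWM] = -4/3 as required.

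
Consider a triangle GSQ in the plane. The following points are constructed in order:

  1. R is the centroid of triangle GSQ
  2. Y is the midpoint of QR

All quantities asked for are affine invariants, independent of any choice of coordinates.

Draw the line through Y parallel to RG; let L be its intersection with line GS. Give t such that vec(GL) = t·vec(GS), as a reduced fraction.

t = -1/2

Choose coordinates G = (0, 0), S = (1, 0), Q = (0, 1).
1. R is the centroid of triangle GSQ ⇒ R = (1/3, 1/3)
2. Y is the midpoint of QR ⇒ Y = (1/6, 2/3)
through Y parallel to RG: direction (-1/3, -1/3); meets GS at L = (-1/2, 0)
L = G + t·(S−G) with t = -1/2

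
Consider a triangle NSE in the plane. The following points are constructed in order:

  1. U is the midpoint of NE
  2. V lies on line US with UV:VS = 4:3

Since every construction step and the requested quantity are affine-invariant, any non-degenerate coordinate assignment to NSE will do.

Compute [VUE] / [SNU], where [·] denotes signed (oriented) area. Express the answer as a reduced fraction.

Work in coordinates with N = (0, 0), S = (1, 0), E = (0, 1).
1. U is the midpoint of NE ⇒ U = (0, 1/2)
2. V lies on line US with UV:VS = 4:3 ⇒ V = (4/7, 3/14)
2·[VUE] = -2/7, 2·[SNU] = -1/2
[VUE]:[SNU] = -2/7:-1/2 = 4/7

[VUE]:[SNU] = 4/7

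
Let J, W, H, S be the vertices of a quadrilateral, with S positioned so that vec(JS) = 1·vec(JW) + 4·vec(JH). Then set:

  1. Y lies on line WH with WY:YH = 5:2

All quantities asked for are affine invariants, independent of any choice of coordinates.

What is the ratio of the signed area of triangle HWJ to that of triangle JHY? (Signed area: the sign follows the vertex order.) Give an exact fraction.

Set J = (0, 0), W = (1, 0), H = (0, 1), S = (1, 4); any affine frame gives the same invariant.
1. Y lies on line WH with WY:YH = 5:2 ⇒ Y = (2/7, 5/7)
2·[HWJ] = -1, 2·[JHY] = -2/7
[HWJ]:[JHY] = -1:-2/7 = 7/2

[HWJ]:[JHY] = 7/2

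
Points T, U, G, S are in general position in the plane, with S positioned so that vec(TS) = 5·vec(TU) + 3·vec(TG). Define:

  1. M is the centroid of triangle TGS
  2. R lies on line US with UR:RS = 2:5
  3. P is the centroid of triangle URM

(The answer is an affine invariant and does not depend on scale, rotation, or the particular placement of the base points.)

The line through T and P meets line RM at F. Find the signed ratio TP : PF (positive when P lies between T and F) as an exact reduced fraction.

TP:PF = 7/2

Work in coordinates with T = (0, 0), U = (1, 0), G = (0, 1), S = (5, 3).
1. M is the centroid of triangle TGS ⇒ M = (5/3, 4/3)
2. R lies on line US with UR:RS = 2:5 ⇒ R = (15/7, 6/7)
3. P is the centroid of triangle URM ⇒ P = (101/63, 46/63)
line TP meets RM at F = (101/49, 46/49)
P = T + t·(F−T) with t = 7/9, so TP:PF = 7/9:2/9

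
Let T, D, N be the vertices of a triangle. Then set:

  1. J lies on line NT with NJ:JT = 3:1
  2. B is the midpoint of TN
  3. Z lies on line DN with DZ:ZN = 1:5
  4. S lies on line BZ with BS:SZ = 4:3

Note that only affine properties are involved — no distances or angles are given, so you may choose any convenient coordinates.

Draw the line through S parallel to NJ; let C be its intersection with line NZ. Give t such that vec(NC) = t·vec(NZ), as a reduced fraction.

Set T = (0, 0), D = (1, 0), N = (0, 1); any affine frame gives the same invariant.
1. J lies on line NT with NJ:JT = 3:1 ⇒ J = (0, 1/4)
2. B is the midpoint of TN ⇒ B = (0, 1/2)
3. Z lies on line DN with DZ:ZN = 1:5 ⇒ Z = (5/6, 1/6)
4. S lies on line BZ with BS:SZ = 4:3 ⇒ S = (10/21, 13/42)
through S parallel to NJ: direction (0, -3/4); meets NZ at C = (10/21, 11/21)
C = N + t·(Z−N) with t = 4/7

t = 4/7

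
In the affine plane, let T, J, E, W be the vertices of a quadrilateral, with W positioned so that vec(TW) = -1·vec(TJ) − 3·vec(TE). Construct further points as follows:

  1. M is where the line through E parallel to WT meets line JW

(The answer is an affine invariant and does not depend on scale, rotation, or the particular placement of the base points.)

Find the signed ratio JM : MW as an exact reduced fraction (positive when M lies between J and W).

Assign T = (0, 0), J = (1, 0), E = (0, 1), W = (-1, -3) — the answer is frame-independent, so this choice is without loss of generality.
1. M is where the line through E parallel to WT meets line JW ⇒ M = (-5/3, -4)
M = J + t·(W−J) with t = 4/3, so JM:MW = t:(1−t) = 4/3:-1/3

JM:MW = -4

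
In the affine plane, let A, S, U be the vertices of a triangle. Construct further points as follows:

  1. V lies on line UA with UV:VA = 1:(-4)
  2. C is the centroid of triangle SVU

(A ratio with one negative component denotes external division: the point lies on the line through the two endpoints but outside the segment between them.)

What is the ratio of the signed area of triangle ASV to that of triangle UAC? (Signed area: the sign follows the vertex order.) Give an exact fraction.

Work in coordinates with A = (0, 0), S = (1, 0), U = (0, 1).
1. V lies on line UA with UV:VA = 1:(-4) ⇒ V = (0, 4/3)
2. C is the centroid of triangle SVU ⇒ C = (1/3, 7/9)
2·[ASV] = 4/3, 2·[UAC] = 1/3
[ASV]:[UAC] = 4/3:1/3 = 4

[ASV]:[UAC] = 4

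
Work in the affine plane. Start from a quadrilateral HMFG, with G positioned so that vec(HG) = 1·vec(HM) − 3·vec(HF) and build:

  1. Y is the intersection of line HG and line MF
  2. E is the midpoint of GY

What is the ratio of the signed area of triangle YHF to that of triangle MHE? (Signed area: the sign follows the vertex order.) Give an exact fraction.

[YHF]:[MHE] = 2/3

Work in coordinates with H = (0, 0), M = (1, 0), F = (0, 1), G = (1, -3).
1. Y is the intersection of line HG and line MF ⇒ Y = (-1/2, 3/2)
2. E is the midpoint of GY ⇒ E = (1/4, -3/4)
2·[YHF] = 1/2, 2·[MHE] = 3/4
[YHF]:[MHE] = 1/2:3/4 = 2/3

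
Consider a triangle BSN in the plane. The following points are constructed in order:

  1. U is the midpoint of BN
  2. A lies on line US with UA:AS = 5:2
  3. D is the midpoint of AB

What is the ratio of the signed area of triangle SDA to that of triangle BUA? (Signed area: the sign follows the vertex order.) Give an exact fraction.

[SDA]:[BUA] = 1/5

Choose coordinates B = (0, 0), S = (1, 0), N = (0, 1).
1. U is the midpoint of BN ⇒ U = (0, 1/2)
2. A lies on line US with UA:AS = 5:2 ⇒ A = (5/7, 1/7)
3. D is the midpoint of AB ⇒ D = (5/14, 1/14)
2·[SDA] = -1/14, 2·[BUA] = -5/14
[SDA]:[BUA] = -1/14:-5/14 = 1/5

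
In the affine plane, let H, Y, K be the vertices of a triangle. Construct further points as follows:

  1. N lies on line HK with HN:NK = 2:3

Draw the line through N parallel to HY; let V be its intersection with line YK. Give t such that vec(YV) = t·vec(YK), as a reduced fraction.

Choose coordinates H = (0, 0), Y = (1, 0), K = (0, 1).
1. N lies on line HK with HN:NK = 2:3 ⇒ N = (0, 2/5)
through N parallel to HY: direction (1, 0); meets YK at V = (3/5, 2/5)
V = Y + t·(K−Y) with t = 2/5

t = 2/5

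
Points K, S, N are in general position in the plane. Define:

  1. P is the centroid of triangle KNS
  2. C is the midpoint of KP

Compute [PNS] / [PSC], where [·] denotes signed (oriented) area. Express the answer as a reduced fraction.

Work in coordinates with K = (0, 0), S = (1, 0), N = (0, 1).
1. P is the centroid of triangle KNS ⇒ P = (1/3, 1/3)
2. C is the midpoint of KP ⇒ C = (1/6, 1/6)
2·[PNS] = -1/3, 2·[PSC] = -1/6
[PNS]:[PSC] = -1/3:-1/6 = 2

[PNS]:[PSC] = 2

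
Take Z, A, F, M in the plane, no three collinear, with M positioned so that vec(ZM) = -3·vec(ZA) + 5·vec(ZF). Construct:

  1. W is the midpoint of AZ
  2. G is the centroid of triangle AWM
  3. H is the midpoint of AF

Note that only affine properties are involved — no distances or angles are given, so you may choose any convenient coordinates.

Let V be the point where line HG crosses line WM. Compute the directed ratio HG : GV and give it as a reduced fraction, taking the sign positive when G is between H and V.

Assign Z = (0, 0), A = (1, 0), F = (0, 1), M = (-3, 5) — the answer is frame-independent, so this choice is without loss of generality.
1. W is the midpoint of AZ ⇒ W = (1/2, 0)
2. G is the centroid of triangle AWM ⇒ G = (-1/2, 5/3)
3. H is the midpoint of AF ⇒ H = (1/2, 1/2)
line HG meets WM at V = (-31/22, 30/11)
G = H + t·(V−H) with t = 11/21, so HG:GV = 11/21:10/21

HG:GV = 11/10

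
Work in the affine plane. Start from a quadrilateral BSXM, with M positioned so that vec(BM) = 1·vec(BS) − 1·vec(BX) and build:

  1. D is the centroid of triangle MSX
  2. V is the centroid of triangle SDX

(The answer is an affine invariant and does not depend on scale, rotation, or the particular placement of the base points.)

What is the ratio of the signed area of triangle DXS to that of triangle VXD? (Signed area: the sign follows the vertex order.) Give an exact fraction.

[DXS]:[VXD] = -3

Choose coordinates B = (0, 0), S = (1, 0), X = (0, 1), M = (1, -1).
1. D is the centroid of triangle MSX ⇒ D = (2/3, 0)
2. V is the centroid of triangle SDX ⇒ V = (5/9, 1/3)
2·[DXS] = -1/3, 2·[VXD] = 1/9
[DXS]:[VXD] = -1/3:1/9 = -3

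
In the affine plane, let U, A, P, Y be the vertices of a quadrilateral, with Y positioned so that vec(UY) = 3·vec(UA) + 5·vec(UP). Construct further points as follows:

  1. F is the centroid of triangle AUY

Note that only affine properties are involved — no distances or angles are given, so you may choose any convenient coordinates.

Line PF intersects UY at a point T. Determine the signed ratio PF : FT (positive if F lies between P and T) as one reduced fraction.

PF:FT = -14/5

Set U = (0, 0), A = (1, 0), P = (0, 1), Y = (3, 5); any affine frame gives the same invariant.
1. F is the centroid of triangle AUY ⇒ F = (4/3, 5/3)
line PF meets UY at T = (6/7, 10/7)
F = P + t·(T−P) with t = 14/9, so PF:FT = 14/9:-5/9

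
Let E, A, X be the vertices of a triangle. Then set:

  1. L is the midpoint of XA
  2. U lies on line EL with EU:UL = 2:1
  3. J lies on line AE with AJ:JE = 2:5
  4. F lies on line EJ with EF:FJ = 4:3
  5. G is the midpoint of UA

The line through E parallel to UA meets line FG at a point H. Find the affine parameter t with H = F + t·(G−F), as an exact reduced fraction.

t = -20/29

Assign E = (0, 0), A = (1, 0), X = (0, 1) — the answer is frame-independent, so this choice is without loss of generality.
1. L is the midpoint of XA ⇒ L = (1/2, 1/2)
2. U lies on line EL with EU:UL = 2:1 ⇒ U = (1/3, 1/3)
3. J lies on line AE with AJ:JE = 2:5 ⇒ J = (5/7, 0)
4. F lies on line EJ with EF:FJ = 4:3 ⇒ F = (20/49, 0)
5. G is the midpoint of UA ⇒ G = (2/3, 1/6)
through E parallel to UA: direction (2/3, -1/3); meets FG at H = (20/87, -10/87)
H = F + t·(G−F) with t = -20/29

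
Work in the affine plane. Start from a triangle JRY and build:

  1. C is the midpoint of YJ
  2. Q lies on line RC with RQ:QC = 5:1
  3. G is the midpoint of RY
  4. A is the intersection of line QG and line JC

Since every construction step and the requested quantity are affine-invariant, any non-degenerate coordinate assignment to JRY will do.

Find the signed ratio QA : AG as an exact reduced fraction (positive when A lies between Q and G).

QA:AG = -1/3

Choose coordinates J = (0, 0), R = (1, 0), Y = (0, 1).
1. C is the midpoint of YJ ⇒ C = (0, 1/2)
2. Q lies on line RC with RQ:QC = 5:1 ⇒ Q = (1/6, 5/12)
3. G is the midpoint of RY ⇒ G = (1/2, 1/2)
4. A is the intersection of line QG and line JC ⇒ A = (0, 3/8)
A = Q + t·(G−Q) with t = -1/2, so QA:AG = t:(1−t) = -1/2:3/2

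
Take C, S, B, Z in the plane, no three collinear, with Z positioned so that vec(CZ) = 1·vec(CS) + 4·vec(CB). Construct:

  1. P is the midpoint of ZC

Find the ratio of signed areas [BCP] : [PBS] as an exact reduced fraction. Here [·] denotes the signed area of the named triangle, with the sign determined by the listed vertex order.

[BCP]:[PBS] = 1/3

Choose coordinates C = (0, 0), S = (1, 0), B = (0, 1), Z = (1, 4).
1. P is the midpoint of ZC ⇒ P = (1/2, 2)
2·[BCP] = 1/2, 2·[PBS] = 3/2
[BCP]:[PBS] = 1/2:3/2 = 1/3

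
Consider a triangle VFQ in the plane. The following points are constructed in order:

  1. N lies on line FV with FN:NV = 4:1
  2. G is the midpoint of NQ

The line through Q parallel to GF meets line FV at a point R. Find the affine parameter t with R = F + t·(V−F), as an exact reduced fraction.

Choose coordinates V = (0, 0), F = (1, 0), Q = (0, 1).
1. N lies on line FV with FN:NV = 4:1 ⇒ N = (1/5, 0)
2. G is the midpoint of NQ ⇒ G = (1/10, 1/2)
through Q parallel to GF: direction (9/10, -1/2); meets FV at R = (9/5, 0)
R = F + t·(V−F) with t = -4/5

t = -4/5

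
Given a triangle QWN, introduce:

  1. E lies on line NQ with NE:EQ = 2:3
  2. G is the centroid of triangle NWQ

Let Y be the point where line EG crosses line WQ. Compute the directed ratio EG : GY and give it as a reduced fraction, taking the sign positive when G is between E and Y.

EG:GY = 4/5

Assign Q = (0, 0), W = (1, 0), N = (0, 1) — the answer is frame-independent, so this choice is without loss of generality.
1. E lies on line NQ with NE:EQ = 2:3 ⇒ E = (0, 3/5)
2. G is the centroid of triangle NWQ ⇒ G = (1/3, 1/3)
line EG meets WQ at Y = (3/4, 0)
G = E + t·(Y−E) with t = 4/9, so EG:GY = 4/9:5/9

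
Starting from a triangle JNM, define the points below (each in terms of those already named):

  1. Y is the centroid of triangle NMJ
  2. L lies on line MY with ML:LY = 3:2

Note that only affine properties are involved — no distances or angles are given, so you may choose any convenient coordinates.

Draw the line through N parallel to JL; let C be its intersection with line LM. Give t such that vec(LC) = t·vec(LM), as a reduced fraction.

t = -3

Assign J = (0, 0), N = (1, 0), M = (0, 1) — the answer is frame-independent, so this choice is without loss of generality.
1. Y is the centroid of triangle NMJ ⇒ Y = (1/3, 1/3)
2. L lies on line MY with ML:LY = 3:2 ⇒ L = (1/5, 3/5)
through N parallel to JL: direction (1/5, 3/5); meets LM at C = (4/5, -3/5)
C = L + t·(M−L) with t = -3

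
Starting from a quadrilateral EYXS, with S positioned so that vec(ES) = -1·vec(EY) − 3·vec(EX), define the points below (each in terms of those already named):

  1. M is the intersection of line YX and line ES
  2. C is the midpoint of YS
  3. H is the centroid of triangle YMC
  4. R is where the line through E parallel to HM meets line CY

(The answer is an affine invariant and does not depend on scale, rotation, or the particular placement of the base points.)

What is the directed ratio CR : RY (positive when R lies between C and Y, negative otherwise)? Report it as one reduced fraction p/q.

Choose coordinates E = (0, 0), Y = (1, 0), X = (0, 1), S = (-1, -3).
1. M is the intersection of line YX and line ES ⇒ M = (1/4, 3/4)
2. C is the midpoint of YS ⇒ C = (0, -3/2)
3. H is the centroid of triangle YMC ⇒ H = (5/12, -1/4)
4. R is where the line through E parallel to HM meets line CY ⇒ R = (1/5, -6/5)
R = C + t·(Y−C) with t = 1/5, so CR:RY = t:(1−t) = 1/5:4/5

CR:RY = 1/4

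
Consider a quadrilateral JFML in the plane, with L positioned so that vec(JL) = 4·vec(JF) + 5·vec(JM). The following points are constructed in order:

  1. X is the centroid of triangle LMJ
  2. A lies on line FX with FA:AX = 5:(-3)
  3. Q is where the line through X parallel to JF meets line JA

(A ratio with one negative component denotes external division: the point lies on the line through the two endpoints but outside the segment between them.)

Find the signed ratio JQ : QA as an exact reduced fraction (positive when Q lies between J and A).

JQ:QA = 2/3

Set J = (0, 0), F = (1, 0), M = (0, 1), L = (4, 5); any affine frame gives the same invariant.
1. X is the centroid of triangle LMJ ⇒ X = (4/3, 2)
2. A lies on line FX with FA:AX = 5:(-3) ⇒ A = (11/6, 5)
3. Q is where the line through X parallel to JF meets line JA ⇒ Q = (11/15, 2)
Q = J + t·(A−J) with t = 2/5, so JQ:QA = t:(1−t) = 2/5:3/5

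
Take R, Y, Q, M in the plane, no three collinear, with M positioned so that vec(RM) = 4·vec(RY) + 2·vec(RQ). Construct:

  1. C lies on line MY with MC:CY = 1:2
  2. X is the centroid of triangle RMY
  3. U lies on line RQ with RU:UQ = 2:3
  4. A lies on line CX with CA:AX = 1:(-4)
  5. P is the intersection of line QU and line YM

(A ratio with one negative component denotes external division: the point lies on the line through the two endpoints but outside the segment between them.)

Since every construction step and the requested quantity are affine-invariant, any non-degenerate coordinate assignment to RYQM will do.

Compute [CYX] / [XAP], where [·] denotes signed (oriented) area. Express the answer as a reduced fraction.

Assign R = (0, 0), Y = (1, 0), Q = (0, 1), M = (4, 2) — the answer is frame-independent, so this choice is without loss of generality.
1. C lies on line MY with MC:CY = 1:2 ⇒ C = (3, 4/3)
2. X is the centroid of triangle RMY ⇒ X = (5/3, 2/3)
3. U lies on line RQ with RU:UQ = 2:3 ⇒ U = (0, 2/5)
4. A lies on line CX with CA:AX = 1:(-4) ⇒ A = (31/9, 14/9)
5. P is the intersection of line QU and line YM ⇒ P = (0, -2/3)
2·[CYX] = -4/9, 2·[XAP] = -8/9
[CYX]:[XAP] = -4/9:-8/9 = 1/2

[CYX]:[XAP] = 1/2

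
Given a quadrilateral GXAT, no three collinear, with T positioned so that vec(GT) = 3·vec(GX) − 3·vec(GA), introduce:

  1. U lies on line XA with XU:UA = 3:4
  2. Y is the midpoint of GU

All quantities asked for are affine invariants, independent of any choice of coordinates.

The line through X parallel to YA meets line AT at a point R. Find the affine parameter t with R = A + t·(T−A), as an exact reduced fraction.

t = 7/17

Set G = (0, 0), X = (1, 0), A = (0, 1), T = (3, -3); any affine frame gives the same invariant.
1. U lies on line XA with XU:UA = 3:4 ⇒ U = (4/7, 3/7)
2. Y is the midpoint of GU ⇒ Y = (2/7, 3/14)
through X parallel to YA: direction (-2/7, 11/14); meets AT at R = (21/17, -11/17)
R = A + t·(T−A) with t = 7/17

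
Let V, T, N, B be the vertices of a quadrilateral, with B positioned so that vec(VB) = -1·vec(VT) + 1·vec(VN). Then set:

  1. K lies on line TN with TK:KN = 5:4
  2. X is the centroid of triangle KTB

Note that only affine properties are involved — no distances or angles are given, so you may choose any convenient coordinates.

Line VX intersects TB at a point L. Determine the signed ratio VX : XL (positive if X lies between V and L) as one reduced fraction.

Work in coordinates with V = (0, 0), T = (1, 0), N = (0, 1), B = (-1, 1).
1. K lies on line TN with TK:KN = 5:4 ⇒ K = (4/9, 5/9)
2. X is the centroid of triangle KTB ⇒ X = (4/27, 14/27)
line VX meets TB at L = (1/8, 7/16)
X = V + t·(L−V) with t = 32/27, so VX:XL = 32/27:-5/27

VX:XL = -32/5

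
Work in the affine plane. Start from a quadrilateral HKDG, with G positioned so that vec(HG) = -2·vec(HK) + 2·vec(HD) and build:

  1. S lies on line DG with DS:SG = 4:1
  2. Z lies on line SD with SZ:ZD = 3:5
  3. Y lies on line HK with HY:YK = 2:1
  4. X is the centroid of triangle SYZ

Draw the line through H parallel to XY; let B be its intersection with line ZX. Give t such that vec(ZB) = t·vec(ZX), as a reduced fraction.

Set H = (0, 0), K = (1, 0), D = (0, 1), G = (-2, 2); any affine frame gives the same invariant.
1. S lies on line DG with DS:SG = 4:1 ⇒ S = (-8/5, 9/5)
2. Z lies on line SD with SZ:ZD = 3:5 ⇒ Z = (-1, 3/2)
3. Y lies on line HK with HY:YK = 2:1 ⇒ Y = (2/3, 0)
4. X is the centroid of triangle SYZ ⇒ X = (-29/45, 11/10)
through H parallel to XY: direction (59/45, -11/10); meets ZX at B = (59/45, -11/10)
B = Z + t·(X−Z) with t = 13/2

t = 13/2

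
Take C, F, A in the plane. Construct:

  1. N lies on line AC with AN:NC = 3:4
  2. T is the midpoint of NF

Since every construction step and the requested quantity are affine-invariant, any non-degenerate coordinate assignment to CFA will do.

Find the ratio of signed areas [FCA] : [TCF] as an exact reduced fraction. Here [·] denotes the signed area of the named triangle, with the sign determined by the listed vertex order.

[FCA]:[TCF] = -7/2

Set C = (0, 0), F = (1, 0), A = (0, 1); any affine frame gives the same invariant.
1. N lies on line AC with AN:NC = 3:4 ⇒ N = (0, 4/7)
2. T is the midpoint of NF ⇒ T = (1/2, 2/7)
2·[FCA] = -1, 2·[TCF] = 2/7
[FCA]:[TCF] = -1:2/7 = -7/2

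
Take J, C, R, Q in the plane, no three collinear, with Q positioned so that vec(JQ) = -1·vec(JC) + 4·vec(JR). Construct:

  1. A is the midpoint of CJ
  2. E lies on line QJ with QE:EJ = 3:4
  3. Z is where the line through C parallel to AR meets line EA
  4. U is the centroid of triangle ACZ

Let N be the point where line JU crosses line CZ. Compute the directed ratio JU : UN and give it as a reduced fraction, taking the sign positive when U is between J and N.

JU:UN = 5

Set J = (0, 0), C = (1, 0), R = (0, 1), Q = (-1, 4); any affine frame gives the same invariant.
1. A is the midpoint of CJ ⇒ A = (1/2, 0)
2. E lies on line QJ with QE:EJ = 3:4 ⇒ E = (-4/7, 16/7)
3. Z is where the line through C parallel to AR meets line EA ⇒ Z = (-7, 16)
4. U is the centroid of triangle ACZ ⇒ U = (-11/6, 16/3)
line JU meets CZ at N = (-11/5, 32/5)
U = J + t·(N−J) with t = 5/6, so JU:UN = 5/6:1/6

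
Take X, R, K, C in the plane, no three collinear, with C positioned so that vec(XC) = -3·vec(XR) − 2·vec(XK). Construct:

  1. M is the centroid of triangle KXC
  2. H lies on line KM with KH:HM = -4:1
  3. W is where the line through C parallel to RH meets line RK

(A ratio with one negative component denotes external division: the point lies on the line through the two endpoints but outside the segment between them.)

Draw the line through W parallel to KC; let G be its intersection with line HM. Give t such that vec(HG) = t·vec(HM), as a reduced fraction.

t = -23

Set X = (0, 0), R = (1, 0), K = (0, 1), C = (-3, -2); any affine frame gives the same invariant.
1. M is the centroid of triangle KXC ⇒ M = (-1, -1/3)
2. H lies on line KM with KH:HM = -4:1 ⇒ H = (-4/3, -7/9)
3. W is where the line through C parallel to RH meets line RK ⇒ W = (3/2, -1/2)
through W parallel to KC: direction (-3, -3); meets HM at G = (-9, -11)
G = H + t·(M−H) with t = -23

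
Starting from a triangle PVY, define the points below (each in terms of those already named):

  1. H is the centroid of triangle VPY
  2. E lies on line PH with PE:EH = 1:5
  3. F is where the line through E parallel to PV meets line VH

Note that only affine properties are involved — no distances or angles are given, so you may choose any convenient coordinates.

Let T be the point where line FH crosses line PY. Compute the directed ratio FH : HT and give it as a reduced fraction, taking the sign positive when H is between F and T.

Choose coordinates P = (0, 0), V = (1, 0), Y = (0, 1).
1. H is the centroid of triangle VPY ⇒ H = (1/3, 1/3)
2. E lies on line PH with PE:EH = 1:5 ⇒ E = (1/18, 1/18)
3. F is where the line through E parallel to PV meets line VH ⇒ F = (8/9, 1/18)
line FH meets PY at T = (0, 1/2)
H = F + t·(T−F) with t = 5/8, so FH:HT = 5/8:3/8

FH:HT = 5/3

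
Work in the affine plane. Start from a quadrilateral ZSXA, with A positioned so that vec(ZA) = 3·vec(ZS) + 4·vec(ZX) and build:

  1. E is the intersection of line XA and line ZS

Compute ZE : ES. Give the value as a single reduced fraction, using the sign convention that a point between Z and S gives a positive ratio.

Choose coordinates Z = (0, 0), S = (1, 0), X = (0, 1), A = (3, 4).
1. E is the intersection of line XA and line ZS ⇒ E = (-1, 0)
E = Z + t·(S−Z) with t = -1, so ZE:ES = t:(1−t) = -1:2

ZE:ES = -1/2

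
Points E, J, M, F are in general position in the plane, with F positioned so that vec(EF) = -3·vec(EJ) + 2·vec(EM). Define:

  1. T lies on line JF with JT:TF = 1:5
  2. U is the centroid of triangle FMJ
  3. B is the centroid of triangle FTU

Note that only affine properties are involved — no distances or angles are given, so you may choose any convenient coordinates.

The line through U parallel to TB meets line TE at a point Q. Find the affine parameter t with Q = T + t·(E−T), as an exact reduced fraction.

t = -1/4

Choose coordinates E = (0, 0), J = (1, 0), M = (0, 1), F = (-3, 2).
1. T lies on line JF with JT:TF = 1:5 ⇒ T = (1/3, 1/3)
2. U is the centroid of triangle FMJ ⇒ U = (-2/3, 1)
3. B is the centroid of triangle FTU ⇒ B = (-10/9, 10/9)
through U parallel to TB: direction (-13/9, 7/9); meets TE at Q = (5/12, 5/12)
Q = T + t·(E−T) with t = -1/4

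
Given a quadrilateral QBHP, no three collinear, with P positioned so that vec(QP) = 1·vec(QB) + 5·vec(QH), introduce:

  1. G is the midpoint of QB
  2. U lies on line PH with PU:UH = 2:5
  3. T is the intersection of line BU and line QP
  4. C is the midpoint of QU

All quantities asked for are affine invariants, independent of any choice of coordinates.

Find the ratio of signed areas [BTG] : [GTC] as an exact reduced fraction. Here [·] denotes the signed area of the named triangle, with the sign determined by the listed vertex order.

[BTG]:[GTC] = 70/37

Assign Q = (0, 0), B = (1, 0), H = (0, 1), P = (1, 5) — the answer is frame-independent, so this choice is without loss of generality.
1. G is the midpoint of QB ⇒ G = (1/2, 0)
2. U lies on line PH with PU:UH = 2:5 ⇒ U = (5/7, 27/7)
3. T is the intersection of line BU and line QP ⇒ T = (27/37, 135/37)
4. C is the midpoint of QU ⇒ C = (5/14, 27/14)
2·[BTG] = 135/74, 2·[GTC] = 27/28
[BTG]:[GTC] = 135/74:27/28 = 70/37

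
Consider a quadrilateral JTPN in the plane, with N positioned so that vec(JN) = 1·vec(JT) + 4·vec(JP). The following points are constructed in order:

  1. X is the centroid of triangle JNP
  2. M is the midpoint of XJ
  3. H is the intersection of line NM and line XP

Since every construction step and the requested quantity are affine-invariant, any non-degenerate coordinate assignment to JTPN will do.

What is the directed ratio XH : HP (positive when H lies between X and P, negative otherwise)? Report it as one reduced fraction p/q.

XH:HP = -1/4

Assign J = (0, 0), T = (1, 0), P = (0, 1), N = (1, 4) — the answer is frame-independent, so this choice is without loss of generality.
1. X is the centroid of triangle JNP ⇒ X = (1/3, 5/3)
2. M is the midpoint of XJ ⇒ M = (1/6, 5/6)
3. H is the intersection of line NM and line XP ⇒ H = (4/9, 17/9)
H = X + t·(P−X) with t = -1/3, so XH:HP = t:(1−t) = -1/3:4/3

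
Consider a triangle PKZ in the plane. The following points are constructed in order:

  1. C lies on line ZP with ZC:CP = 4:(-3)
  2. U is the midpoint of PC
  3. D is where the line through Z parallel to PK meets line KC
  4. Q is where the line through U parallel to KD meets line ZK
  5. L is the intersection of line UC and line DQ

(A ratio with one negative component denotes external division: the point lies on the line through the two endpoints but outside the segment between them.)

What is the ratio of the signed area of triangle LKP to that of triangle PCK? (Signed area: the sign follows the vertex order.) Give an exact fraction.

[LKP]:[PCK] = 1/17

Work in coordinates with P = (0, 0), K = (1, 0), Z = (0, 1).
1. C lies on line ZP with ZC:CP = 4:(-3) ⇒ C = (0, -3)
2. U is the midpoint of PC ⇒ U = (0, -3/2)
3. D is where the line through Z parallel to PK meets line KC ⇒ D = (4/3, 1)
4. Q is where the line through U parallel to KD meets line ZK ⇒ Q = (5/8, 3/8)
5. L is the intersection of line UC and line DQ ⇒ L = (0, -3/17)
2·[LKP] = 3/17, 2·[PCK] = 3
[LKP]:[PCK] = 3/17:3 = 1/17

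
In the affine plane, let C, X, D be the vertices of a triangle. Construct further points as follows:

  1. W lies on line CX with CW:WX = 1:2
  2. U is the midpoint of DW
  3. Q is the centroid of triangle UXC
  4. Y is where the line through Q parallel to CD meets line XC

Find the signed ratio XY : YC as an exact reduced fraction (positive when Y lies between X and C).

XY:YC = 11/7

Work in coordinates with C = (0, 0), X = (1, 0), D = (0, 1).
1. W lies on line CX with CW:WX = 1:2 ⇒ W = (1/3, 0)
2. U is the midpoint of DW ⇒ U = (1/6, 1/2)
3. Q is the centroid of triangle UXC ⇒ Q = (7/18, 1/6)
4. Y is where the line through Q parallel to CD meets line XC ⇒ Y = (7/18, 0)
Y = X + t·(C−X) with t = 11/18, so XY:YC = t:(1−t) = 11/18:7/18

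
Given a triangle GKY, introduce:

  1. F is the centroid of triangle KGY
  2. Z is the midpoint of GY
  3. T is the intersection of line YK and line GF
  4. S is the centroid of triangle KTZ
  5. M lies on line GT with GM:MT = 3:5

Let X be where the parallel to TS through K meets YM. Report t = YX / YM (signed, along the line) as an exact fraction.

Set G = (0, 0), K = (1, 0), Y = (0, 1); any affine frame gives the same invariant.
1. F is the centroid of triangle KGY ⇒ F = (1/3, 1/3)
2. Z is the midpoint of GY ⇒ Z = (0, 1/2)
3. T is the intersection of line YK and line GF ⇒ T = (1/2, 1/2)
4. S is the centroid of triangle KTZ ⇒ S = (1/2, 1/3)
5. M lies on line GT with GM:MT = 3:5 ⇒ M = (3/16, 3/16)
through K parallel to TS: direction (0, -1/6); meets YM at X = (1, -10/3)
X = Y + t·(M−Y) with t = 16/3

t = 16/3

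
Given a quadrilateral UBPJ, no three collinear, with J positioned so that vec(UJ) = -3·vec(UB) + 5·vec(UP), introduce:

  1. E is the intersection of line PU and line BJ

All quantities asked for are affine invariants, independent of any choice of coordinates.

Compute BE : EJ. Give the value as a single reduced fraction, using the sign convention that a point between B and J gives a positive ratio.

Assign U = (0, 0), B = (1, 0), P = (0, 1), J = (-3, 5) — the answer is frame-independent, so this choice is without loss of generality.
1. E is the intersection of line PU and line BJ ⇒ E = (0, 5/4)
E = B + t·(J−B) with t = 1/4, so BE:EJ = t:(1−t) = 1/4:3/4

BE:EJ = 1/3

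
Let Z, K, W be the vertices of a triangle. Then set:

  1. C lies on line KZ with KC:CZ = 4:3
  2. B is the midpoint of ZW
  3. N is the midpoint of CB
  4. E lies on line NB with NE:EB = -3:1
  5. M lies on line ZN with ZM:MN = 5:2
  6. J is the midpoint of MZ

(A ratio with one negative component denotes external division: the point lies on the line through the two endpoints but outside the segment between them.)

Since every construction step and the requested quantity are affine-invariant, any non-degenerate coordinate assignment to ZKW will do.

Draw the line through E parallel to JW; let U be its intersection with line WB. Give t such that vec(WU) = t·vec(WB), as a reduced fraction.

Assign Z = (0, 0), K = (1, 0), W = (0, 1) — the answer is frame-independent, so this choice is without loss of generality.
1. C lies on line KZ with KC:CZ = 4:3 ⇒ C = (3/7, 0)
2. B is the midpoint of ZW ⇒ B = (0, 1/2)
3. N is the midpoint of CB ⇒ N = (3/14, 1/4)
4. E lies on line NB with NE:EB = -3:1 ⇒ E = (-3/28, 5/8)
5. M lies on line ZN with ZM:MN = 5:2 ⇒ M = (15/98, 5/28)
6. J is the midpoint of MZ ⇒ J = (15/196, 5/56)
through E parallel to JW: direction (-15/196, 51/56); meets WB at U = (0, -13/20)
U = W + t·(B−W) with t = 33/10

t = 33/10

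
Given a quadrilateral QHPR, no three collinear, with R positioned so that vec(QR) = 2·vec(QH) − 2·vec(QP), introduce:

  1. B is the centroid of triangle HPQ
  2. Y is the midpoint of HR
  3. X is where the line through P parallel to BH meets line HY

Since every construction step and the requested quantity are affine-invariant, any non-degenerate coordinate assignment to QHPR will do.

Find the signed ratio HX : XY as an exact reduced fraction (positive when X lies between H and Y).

HX:XY = -2/5

Work in coordinates with Q = (0, 0), H = (1, 0), P = (0, 1), R = (2, -2).
1. B is the centroid of triangle HPQ ⇒ B = (1/3, 1/3)
2. Y is the midpoint of HR ⇒ Y = (3/2, -1)
3. X is where the line through P parallel to BH meets line HY ⇒ X = (2/3, 2/3)
X = H + t·(Y−H) with t = -2/3, so HX:XY = t:(1−t) = -2/3:5/3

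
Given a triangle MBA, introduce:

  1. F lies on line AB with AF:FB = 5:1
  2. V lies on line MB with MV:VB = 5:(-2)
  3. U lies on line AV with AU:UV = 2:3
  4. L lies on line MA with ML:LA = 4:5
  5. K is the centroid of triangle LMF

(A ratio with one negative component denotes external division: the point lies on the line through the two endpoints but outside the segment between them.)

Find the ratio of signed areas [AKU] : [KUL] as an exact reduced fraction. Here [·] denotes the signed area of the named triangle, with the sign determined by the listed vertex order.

Assign M = (0, 0), B = (1, 0), A = (0, 1) — the answer is frame-independent, so this choice is without loss of generality.
1. F lies on line AB with AF:FB = 5:1 ⇒ F = (5/6, 1/6)
2. V lies on line MB with MV:VB = 5:(-2) ⇒ V = (5/3, 0)
3. U lies on line AV with AU:UV = 2:3 ⇒ U = (2/3, 3/5)
4. L lies on line MA with ML:LA = 4:5 ⇒ L = (0, 4/9)
5. K is the centroid of triangle LMF ⇒ K = (5/18, 11/54)
2·[AKU] = 34/81, 2·[KUL] = 11/54
[AKU]:[KUL] = 34/81:11/54 = 68/33

[AKU]:[KUL] = 68/33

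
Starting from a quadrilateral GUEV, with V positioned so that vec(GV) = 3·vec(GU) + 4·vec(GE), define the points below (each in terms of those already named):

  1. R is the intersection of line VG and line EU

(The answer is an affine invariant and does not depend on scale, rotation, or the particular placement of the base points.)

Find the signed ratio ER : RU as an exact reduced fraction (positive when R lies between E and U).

ER:RU = 3/4

Work in coordinates with G = (0, 0), U = (1, 0), E = (0, 1), V = (3, 4).
1. R is the intersection of line VG and line EU ⇒ R = (3/7, 4/7)
R = E + t·(U−E) with t = 3/7, so ER:RU = t:(1−t) = 3/7:4/7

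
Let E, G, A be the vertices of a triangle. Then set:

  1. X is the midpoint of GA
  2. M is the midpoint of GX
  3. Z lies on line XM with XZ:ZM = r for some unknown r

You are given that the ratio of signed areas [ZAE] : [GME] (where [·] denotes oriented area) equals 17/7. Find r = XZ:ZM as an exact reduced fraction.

r = 3/4

Set E = (0, 0), G = (1, 0), A = (0, 1); any affine frame gives the same invariant.
1. X is the midpoint of GA ⇒ X = (1/2, 1/2)
2. M is the midpoint of GX ⇒ M = (3/4, 1/4)
3. With XZ:ZM = r, write λ = r/(r+1) so Z = X + λ·(M−X); Z is affine-linear in λ
Every point depending on Z is an affine combination of Z and λ-independent points, so each such coordinate is linear in λ; the λ² term in each signed area is a multiple of (M−X)×(M−X) = 0, so 2·[ZAE] and 2·[GME] are each linear in λ. Evaluating at λ=0 and λ=1:
  2·[ZAE] = 1/4·λ + 1/2,   2·[GME] = 1/4
So [ZAE]:[GME] = (1/4·λ + 1/2) / (1/4). Setting this equal to 17/7:
  1/4·λ + 1/2 = 17/7·(1/4)  ⇒  λ = 3/7
Then r = λ/(1−λ) = (3/7)/(4/7) = 3/4. Check: with r = 3/4, Z = (17/28, 11/28) and [ZAE]:[GME] = 17/7 as required.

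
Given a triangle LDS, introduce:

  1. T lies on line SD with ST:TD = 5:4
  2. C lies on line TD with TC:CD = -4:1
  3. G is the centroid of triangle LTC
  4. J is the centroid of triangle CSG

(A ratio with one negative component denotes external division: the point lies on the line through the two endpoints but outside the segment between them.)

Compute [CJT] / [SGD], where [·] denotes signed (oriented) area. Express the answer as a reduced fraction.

[CJT]:[SGD] = -16/81

Choose coordinates L = (0, 0), D = (1, 0), S = (0, 1).
1. T lies on line SD with ST:TD = 5:4 ⇒ T = (5/9, 4/9)
2. C lies on line TD with TC:CD = -4:1 ⇒ C = (31/27, -4/27)
3. G is the centroid of triangle LTC ⇒ G = (46/81, 8/81)
4. J is the centroid of triangle CSG ⇒ J = (139/243, 77/243)
2·[CJT] = -16/243, 2·[SGD] = 1/3
[CJT]:[SGD] = -16/243:1/3 = -16/81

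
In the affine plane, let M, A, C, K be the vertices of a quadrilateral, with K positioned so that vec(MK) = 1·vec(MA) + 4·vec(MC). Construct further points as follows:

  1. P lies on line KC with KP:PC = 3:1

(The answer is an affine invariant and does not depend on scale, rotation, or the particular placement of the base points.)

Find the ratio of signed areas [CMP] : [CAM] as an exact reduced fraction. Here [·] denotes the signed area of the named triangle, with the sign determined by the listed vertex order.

Work in coordinates with M = (0, 0), A = (1, 0), C = (0, 1), K = (1, 4).
1. P lies on line KC with KP:PC = 3:1 ⇒ P = (1/4, 7/4)
2·[CMP] = 1/4, 2·[CAM] = -1
[CMP]:[CAM] = 1/4:-1 = -1/4

[CMP]:[CAM] = -1/4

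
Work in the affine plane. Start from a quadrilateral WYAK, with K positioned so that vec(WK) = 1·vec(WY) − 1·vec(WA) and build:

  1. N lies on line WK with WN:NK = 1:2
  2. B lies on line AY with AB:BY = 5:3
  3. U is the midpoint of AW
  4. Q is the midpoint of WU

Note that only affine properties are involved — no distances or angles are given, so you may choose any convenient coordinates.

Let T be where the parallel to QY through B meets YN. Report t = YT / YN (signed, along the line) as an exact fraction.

Set W = (0, 0), Y = (1, 0), A = (0, 1), K = (1, -1); any affine frame gives the same invariant.
1. N lies on line WK with WN:NK = 1:2 ⇒ N = (1/3, -1/3)
2. B lies on line AY with AB:BY = 5:3 ⇒ B = (5/8, 3/8)
3. U is the midpoint of AW ⇒ U = (0, 1/2)
4. Q is the midpoint of WU ⇒ Q = (0, 1/4)
through B parallel to QY: direction (1, -1/4); meets YN at T = (11/8, 3/16)
T = Y + t·(N−Y) with t = -9/16

t = -9/16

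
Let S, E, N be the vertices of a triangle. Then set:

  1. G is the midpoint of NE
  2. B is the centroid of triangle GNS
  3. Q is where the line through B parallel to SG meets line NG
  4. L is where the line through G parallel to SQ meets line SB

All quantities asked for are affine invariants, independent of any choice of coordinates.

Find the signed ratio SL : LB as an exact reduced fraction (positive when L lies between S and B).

SL:LB = -3/4

Work in coordinates with S = (0, 0), E = (1, 0), N = (0, 1).
1. G is the midpoint of NE ⇒ G = (1/2, 1/2)
2. B is the centroid of triangle GNS ⇒ B = (1/6, 1/2)
3. Q is where the line through B parallel to SG meets line NG ⇒ Q = (1/3, 2/3)
4. L is where the line through G parallel to SQ meets line SB ⇒ L = (-1/2, -3/2)
L = S + t·(B−S) with t = -3, so SL:LB = t:(1−t) = -3:4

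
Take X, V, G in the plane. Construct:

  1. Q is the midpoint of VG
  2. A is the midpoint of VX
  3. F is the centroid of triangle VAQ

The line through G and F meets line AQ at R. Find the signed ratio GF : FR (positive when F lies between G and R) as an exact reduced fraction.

Assign X = (0, 0), V = (1, 0), G = (0, 1) — the answer is frame-independent, so this choice is without loss of generality.
1. Q is the midpoint of VG ⇒ Q = (1/2, 1/2)
2. A is the midpoint of VX ⇒ A = (1/2, 0)
3. F is the centroid of triangle VAQ ⇒ F = (2/3, 1/6)
line GF meets AQ at R = (1/2, 3/8)
F = G + t·(R−G) with t = 4/3, so GF:FR = 4/3:-1/3

GF:FR = -4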